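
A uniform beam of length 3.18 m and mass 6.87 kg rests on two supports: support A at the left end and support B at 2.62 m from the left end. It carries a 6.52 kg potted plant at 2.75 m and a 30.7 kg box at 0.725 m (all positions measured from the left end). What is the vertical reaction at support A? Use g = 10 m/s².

R_A ≈ 246 N

About support B:
Beam weight: 6.87 × 10 = 68.7 N down at 1.59 m → arm 1.03 m, τ = 68.7 × 1.03 = 70.76 N·m counterclockwise.
Potted plant: 6.52 × 10 = 65.2 N down at 2.75 m → arm 0.13 m, τ = 65.2 × 0.13 = 8.476 N·m clockwise.
Box: 30.7 × 10 = 307 N down at 0.725 m → arm 1.895 m, τ = 307 × 1.895 = 581.8 N·m counterclockwise.
Net load moment about support B = 644.1 N·m counterclockwise.
Reaction R at support A is upward at 0 m, arm 2.62 m → moment R × 2.62 clockwise.
Setting net torque to zero: R × 2.62 = 644.1 → R = 246 N.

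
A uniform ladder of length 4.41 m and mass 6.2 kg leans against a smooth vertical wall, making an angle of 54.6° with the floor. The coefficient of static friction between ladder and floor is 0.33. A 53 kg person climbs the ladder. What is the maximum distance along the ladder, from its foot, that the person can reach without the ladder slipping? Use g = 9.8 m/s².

Choose the foot of the ladder as the axis so the floor normal and friction both act there and drop out.
Ladder weight 6.2×9.8 = 60.76 N acts at 2.205 m along the ladder; its horizontal arm is 2.205·cos54.6° = 1.277 m → τ = 77.59 N·m clockwise.
Person weight 53×9.8 = 519.4 N at distance d → arm d·cos54.6° → τ = 519.4·d·0.5793 clockwise.
Wall normal N at the top has arm L sinθ = 3.595 m counterclockwise, so Στ = 0 gives N·3.595 = 77.59 + 300.9·d.
ΣFy = 0 ⇒ N_floor = 580.2 N, so the maximum friction is μ_s·N_floor = 0.33×580.2 = 191.5 N. ΣFx = 0 ⇒ N_wall = f, so at the slipping point N = 191.5 N.
Substituting: 191.5×3.595 = 77.59 + 300.9·d ⇒ d = (688.4 − 77.59) / 300.9 = 2.03 m.

d ≈ 2.03 m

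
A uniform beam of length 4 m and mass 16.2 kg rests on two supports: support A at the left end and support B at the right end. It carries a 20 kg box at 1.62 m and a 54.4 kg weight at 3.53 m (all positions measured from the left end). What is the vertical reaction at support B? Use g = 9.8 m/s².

Choose support A as the axis so its reaction then has zero moment arm.
Beam weight: 16.2 × 9.8 = 158.8 N down at 2 m → arm 2 m, τ = 158.8 × 2 = 317.6 N·m clockwise.
Box: 20 × 9.8 = 196 N down at 1.62 m → arm 1.62 m, τ = 196 × 1.62 = 317.5 N·m clockwise.
Weight: 54.4 × 9.8 = 533.1 N down at 3.53 m → arm 3.53 m, τ = 533.1 × 3.53 = 1882 N·m clockwise.
Net load moment about support A = 2517 N·m clockwise.
Reaction R at support B is upward at 4 m, arm 4 m → moment R × 4 counterclockwise.
For rotational equilibrium, R × 4 = 2517, so R = 629 N.

R_B ≈ 629 N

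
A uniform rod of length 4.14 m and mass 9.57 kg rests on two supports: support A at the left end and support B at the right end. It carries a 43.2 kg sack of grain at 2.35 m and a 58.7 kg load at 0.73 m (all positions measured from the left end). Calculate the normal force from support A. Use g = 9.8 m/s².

R_A ≈ 704 N

About support B:
Beam weight: 9.57 × 9.8 = 93.79 N down at 2.07 m → arm 2.07 m, τ = 93.79 × 2.07 = 194.1 N·m counterclockwise.
Sack of grain: 43.2 × 9.8 = 423.4 N down at 2.35 m → arm 1.79 m, τ = 423.4 × 1.79 = 757.9 N·m counterclockwise.
Load: 58.7 × 9.8 = 575.3 N down at 0.73 m → arm 3.41 m, τ = 575.3 × 3.41 = 1962 N·m counterclockwise.
Net load moment about support B = 2914 N·m counterclockwise.
Reaction R at support A is upward at 0 m, arm 4.14 m → moment R × 4.14 clockwise.
Setting net torque to zero: R × 4.14 = 2914 → R = 704 N.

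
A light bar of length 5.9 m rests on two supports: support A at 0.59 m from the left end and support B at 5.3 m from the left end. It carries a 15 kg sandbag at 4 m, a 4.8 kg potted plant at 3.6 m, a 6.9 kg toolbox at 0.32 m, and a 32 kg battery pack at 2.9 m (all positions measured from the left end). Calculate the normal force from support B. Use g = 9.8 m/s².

R_B ≈ 286 N

Taking torques about support A:
Sandbag: 15 × 9.8 = 147 N down at 4 m → arm 3.41 m, τ = 147 × 3.41 = 501.3 N·m clockwise.
Potted plant: 4.8 × 9.8 = 47.04 N down at 3.6 m → arm 3.01 m, τ = 47.04 × 3.01 = 141.6 N·m clockwise.
Toolbox: 6.9 × 9.8 = 67.62 N down at 0.32 m → arm 0.27 m, τ = 67.62 × 0.27 = 18.26 N·m counterclockwise.
Battery pack: 32 × 9.8 = 313.6 N down at 2.9 m → arm 2.31 m, τ = 313.6 × 2.31 = 724.4 N·m clockwise.
Net load moment about support A = 1349 N·m clockwise.
Reaction R at support B is upward at 5.3 m, arm 4.71 m → moment R × 4.71 counterclockwise.
Balancing moments: R × 4.71 = 1349, giving R = 286 N.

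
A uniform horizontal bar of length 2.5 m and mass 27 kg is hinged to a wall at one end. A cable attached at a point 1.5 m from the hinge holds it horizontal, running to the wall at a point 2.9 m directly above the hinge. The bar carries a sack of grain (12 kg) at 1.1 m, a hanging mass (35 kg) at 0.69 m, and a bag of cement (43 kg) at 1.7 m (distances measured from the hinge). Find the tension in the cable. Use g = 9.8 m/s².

About the hinge:
Beam weight: 27 × 9.8 = 264.6 N down at 1.25 m → arm 1.25 m, τ = 264.6 × 1.25 = 330.8 N·m clockwise.
Sack of grain: 12 × 9.8 = 117.6 N down at 1.1 m → arm 1.1 m, τ = 117.6 × 1.1 = 129.4 N·m clockwise.
Hanging mass: 35 × 9.8 = 343 N down at 0.69 m → arm 0.69 m, τ = 343 × 0.69 = 236.7 N·m clockwise.
Bag of cement: 43 × 9.8 = 421.4 N down at 1.7 m → arm 1.7 m, τ = 421.4 × 1.7 = 716.4 N·m clockwise.
Total clockwise load moment = 1413 N·m.
The cable tension T acts at 1.5 m; only its component perpendicular to the bar, T sinθ, produces torque. sinθ = h/√(h²+d²) = 2.9/√(2.9²+1.5²) = 0.8882.
For rotational equilibrium, T × 1.5 × 0.8882 = 1413, so T = 1413 / 1.332 = 1060 N.

T ≈ 1060 N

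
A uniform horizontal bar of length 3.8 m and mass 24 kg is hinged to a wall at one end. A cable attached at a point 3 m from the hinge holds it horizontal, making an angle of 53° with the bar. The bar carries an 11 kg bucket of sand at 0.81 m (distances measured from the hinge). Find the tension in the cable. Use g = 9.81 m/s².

T ≈ 223 N

About the hinge:
Beam weight: 24 × 9.81 = 235.4 N down at 1.9 m → arm 1.9 m, τ = 235.4 × 1.9 = 447.3 N·m clockwise.
Bucket of sand: 11 × 9.81 = 107.9 N down at 0.81 m → arm 0.81 m, τ = 107.9 × 0.81 = 87.4 N·m clockwise.
Total clockwise load moment = 534.7 N·m.
The cable tension T acts at 3 m; only its component perpendicular to the bar, T sinθ, produces torque. sin 53° = 0.7986.
Balancing moments: T × 3 × 0.7986 = 534.7, giving T = 534.7 / 2.396 = 223 N.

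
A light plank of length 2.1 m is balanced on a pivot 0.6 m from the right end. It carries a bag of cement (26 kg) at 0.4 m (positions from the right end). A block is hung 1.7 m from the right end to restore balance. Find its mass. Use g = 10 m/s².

Choose the pivot (at 0.6 m from the right end) as the axis so the support reaction has zero arm there.
Bag of cement: 26 × 10 = 260 N down at 0.4 m → arm 0.2 m, τ = 260 × 0.2 = 52 N·m clockwise.
Net moment of known loads = 52 N·m clockwise.
An unknown mass m at 1.7 m has arm 1.1 m; its moment is m·g·1.1 counterclockwise.
Balancing moments: m × 10 × 1.1 = 52, giving m = 52 / (10 × 1.1) = 4.73 kg.

m ≈ 4.73 kg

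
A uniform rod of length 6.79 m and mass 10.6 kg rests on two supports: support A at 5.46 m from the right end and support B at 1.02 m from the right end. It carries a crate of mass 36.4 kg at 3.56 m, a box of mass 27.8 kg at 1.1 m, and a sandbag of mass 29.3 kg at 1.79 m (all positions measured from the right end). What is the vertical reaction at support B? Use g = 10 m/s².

Sum moments about support A (its reaction then has zero moment arm).
Beam weight: 10.6 × 10 = 106 N down at 3.395 m → arm 2.065 m, τ = 106 × 2.065 = 218.9 N·m clockwise.
Crate: 36.4 × 10 = 364 N down at 3.56 m → arm 1.9 m, τ = 364 × 1.9 = 691.6 N·m clockwise.
Box: 27.8 × 10 = 278 N down at 1.1 m → arm 4.36 m, τ = 278 × 4.36 = 1212 N·m clockwise.
Sandbag: 29.3 × 10 = 293 N down at 1.79 m → arm 3.67 m, τ = 293 × 3.67 = 1075 N·m clockwise.
Net load moment about support A = 3198 N·m clockwise.
Reaction R at support B is upward at 1.02 m, arm 4.44 m → moment R × 4.44 counterclockwise.
Balancing moments: R × 4.44 = 3198, giving R = 720 N.

R_B ≈ 720 N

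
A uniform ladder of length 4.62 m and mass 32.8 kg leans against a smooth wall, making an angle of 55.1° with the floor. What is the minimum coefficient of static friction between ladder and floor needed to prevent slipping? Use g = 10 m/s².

μ_min ≈ 0.349

About the foot of the ladder:
Ladder weight 32.8×10 = 328 N acts at 2.31 m along the ladder; its horizontal arm is 2.31·cos55.1° = 1.322 m → τ = 433.6 N·m clockwise.
Wall normal N acts horizontally at the top; its moment arm is the height L sinθ = 4.62·sin55.1° = 3.789 m, counterclockwise.
For rotational equilibrium, N × 3.789 = 433.6, so N = 114.4 N.
ΣFx = 0 ⇒ f = N_wall = 114.4 N. ΣFy = 0 ⇒ N_floor = 328 N.
μ_min = f / N_floor = 114.4 / 328 = 0.349.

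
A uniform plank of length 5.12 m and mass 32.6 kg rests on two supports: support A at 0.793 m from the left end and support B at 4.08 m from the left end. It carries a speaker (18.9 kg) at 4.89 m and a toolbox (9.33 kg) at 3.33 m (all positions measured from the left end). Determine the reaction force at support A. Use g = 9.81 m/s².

Take moments about support B.
Beam weight: 32.6 × 9.81 = 319.8 N down at 2.56 m → arm 1.52 m, τ = 319.8 × 1.52 = 486.1 N·m counterclockwise.
Speaker: 18.9 × 9.81 = 185.4 N down at 4.89 m → arm 0.81 m, τ = 185.4 × 0.81 = 150.2 N·m clockwise.
Toolbox: 9.33 × 9.81 = 91.53 N down at 3.33 m → arm 0.75 m, τ = 91.53 × 0.75 = 68.65 N·m counterclockwise.
Net load moment about support B = 404.6 N·m counterclockwise.
Reaction R at support A is upward at 0.793 m, arm 3.287 m → moment R × 3.287 clockwise.
For rotational equilibrium, R × 3.287 = 404.6, so R = 123 N.

R_A ≈ 123 N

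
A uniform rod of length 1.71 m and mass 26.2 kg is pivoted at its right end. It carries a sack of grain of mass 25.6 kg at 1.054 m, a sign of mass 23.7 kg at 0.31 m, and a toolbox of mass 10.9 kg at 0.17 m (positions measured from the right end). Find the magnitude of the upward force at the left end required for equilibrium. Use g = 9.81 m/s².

F ≈ 336 N

Take moments about the right end.
Beam weight: 26.2 × 9.81 = 257 N down at 0.855 m → arm 0.855 m, τ = 257 × 0.855 = 219.7 N·m counterclockwise.
Sack of grain: 25.6 × 9.81 = 251.1 N down at 1.054 m → arm 1.054 m, τ = 251.1 × 1.054 = 264.7 N·m counterclockwise.
Sign: 23.7 × 9.81 = 232.5 N down at 0.31 m → arm 0.31 m, τ = 232.5 × 0.31 = 72.08 N·m counterclockwise.
Toolbox: 10.9 × 9.81 = 106.9 N down at 0.17 m → arm 0.17 m, τ = 106.9 × 0.17 = 18.17 N·m counterclockwise.
Net moment of the loads = 574.6 N·m counterclockwise.
The upward force F acts at the left end, arm 1.71 m, giving F × 1.71 clockwise.
Setting net torque to zero: F × 1.71 = 574.6 → F = 574.6 / 1.71 = 336 N.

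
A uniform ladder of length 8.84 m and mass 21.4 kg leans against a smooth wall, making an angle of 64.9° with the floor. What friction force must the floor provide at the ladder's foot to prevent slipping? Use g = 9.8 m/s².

f ≈ 49.1 N

Sum moments about the foot of the ladder (the floor normal and friction both act there and drop out).
Ladder weight 21.4×9.8 = 209.7 N acts at 4.42 m along the ladder; its horizontal arm is 4.42·cos64.9° = 1.875 m → τ = 393.2 N·m clockwise.
Wall normal N acts horizontally at the top; its moment arm is the height L sinθ = 8.84·sin64.9° = 8.005 m, counterclockwise.
Στ = 0 ⇒ N × 8.005 = 393.2 ⇒ N = 49.1 N.
ΣFx = 0: friction at the foot balances the wall's push, so f = N_wall = 49.1 N.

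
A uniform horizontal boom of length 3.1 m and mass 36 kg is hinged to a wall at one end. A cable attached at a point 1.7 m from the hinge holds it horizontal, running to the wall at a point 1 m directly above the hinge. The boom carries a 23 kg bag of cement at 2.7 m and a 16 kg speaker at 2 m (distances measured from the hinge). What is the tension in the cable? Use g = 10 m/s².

Sum moments about the hinge (the unknown hinge reaction has zero arm there).
Beam weight: 36 × 10 = 360 N down at 1.55 m → arm 1.55 m, τ = 360 × 1.55 = 558 N·m clockwise.
Bag of cement: 23 × 10 = 230 N down at 2.7 m → arm 2.7 m, τ = 230 × 2.7 = 621 N·m clockwise.
Speaker: 16 × 10 = 160 N down at 2 m → arm 2 m, τ = 160 × 2 = 320 N·m clockwise.
Total clockwise load moment = 1499 N·m.
The cable tension T acts at 1.7 m; only its component perpendicular to the boom, T sinθ, produces torque. sinθ = h/√(h²+d²) = 1/√(1²+1.7²) = 0.507.
Balancing moments: T × 1.7 × 0.507 = 1499, giving T = 1499 / 0.8619 = 1740 N.

T ≈ 1740 N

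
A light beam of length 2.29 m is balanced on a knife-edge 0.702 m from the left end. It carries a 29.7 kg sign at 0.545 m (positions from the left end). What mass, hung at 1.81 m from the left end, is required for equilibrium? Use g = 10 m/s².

m ≈ 4.21 kg

Choose the knife-edge (at 0.702 m from the left end) as the axis so the support reaction has zero arm there.
Sign: 29.7 × 10 = 297 N down at 0.545 m → arm 0.157 m, τ = 297 × 0.157 = 46.63 N·m counterclockwise.
Net moment of known loads = 46.63 N·m counterclockwise.
An unknown mass m at 1.81 m has arm 1.108 m; its moment is m·g·1.108 clockwise.
Setting net torque to zero: m × 10 × 1.108 = 46.63 → m = 46.63 / (10 × 1.108) = 4.21 kg.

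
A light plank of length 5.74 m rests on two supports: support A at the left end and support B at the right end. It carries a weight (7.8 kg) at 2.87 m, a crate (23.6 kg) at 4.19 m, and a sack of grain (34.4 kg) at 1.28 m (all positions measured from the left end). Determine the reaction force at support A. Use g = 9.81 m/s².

R_A ≈ 363 N

Take moments about support B.
Weight: 7.8 × 9.81 = 76.52 N down at 2.87 m → arm 2.87 m, τ = 76.52 × 2.87 = 219.6 N·m counterclockwise.
Crate: 23.6 × 9.81 = 231.5 N down at 4.19 m → arm 1.55 m, τ = 231.5 × 1.55 = 358.8 N·m counterclockwise.
Sack of grain: 34.4 × 9.81 = 337.5 N down at 1.28 m → arm 4.46 m, τ = 337.5 × 4.46 = 1505 N·m counterclockwise.
Net load moment about support B = 2083 N·m counterclockwise.
Reaction R at support A is upward at 0 m, arm 5.74 m → moment R × 5.74 clockwise.
Στ = 0 ⇒ R × 5.74 = 2083 ⇒ R = 363 N.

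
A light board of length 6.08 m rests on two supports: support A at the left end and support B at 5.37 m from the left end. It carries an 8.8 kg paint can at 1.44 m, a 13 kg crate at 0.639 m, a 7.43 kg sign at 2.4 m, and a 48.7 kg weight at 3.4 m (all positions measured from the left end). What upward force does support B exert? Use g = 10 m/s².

Taking torques about support A:
Paint can: 8.8 × 10 = 88 N down at 1.44 m → arm 1.44 m, τ = 88 × 1.44 = 126.7 N·m clockwise.
Crate: 13 × 10 = 130 N down at 0.639 m → arm 0.639 m, τ = 130 × 0.639 = 83.07 N·m clockwise.
Sign: 7.43 × 10 = 74.3 N down at 2.4 m → arm 2.4 m, τ = 74.3 × 2.4 = 178.3 N·m clockwise.
Weight: 48.7 × 10 = 487 N down at 3.4 m → arm 3.4 m, τ = 487 × 3.4 = 1656 N·m clockwise.
Net load moment about support A = 2044 N·m clockwise.
Reaction R at support B is upward at 5.37 m, arm 5.37 m → moment R × 5.37 counterclockwise.
Setting net torque to zero: R × 5.37 = 2044 → R = 381 N.

R_B ≈ 381 N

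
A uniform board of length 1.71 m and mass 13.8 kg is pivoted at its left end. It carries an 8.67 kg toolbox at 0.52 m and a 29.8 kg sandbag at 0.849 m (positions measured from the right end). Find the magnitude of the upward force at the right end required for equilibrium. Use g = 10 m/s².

Sum moments about the left end (the unknown pivot reaction has zero arm there).
Beam weight: 13.8 × 10 = 138 N down at 0.855 m → arm 0.855 m, τ = 138 × 0.855 = 118 N·m clockwise.
Toolbox: 8.67 × 10 = 86.7 N down at 0.52 m → arm 1.19 m, τ = 86.7 × 1.19 = 103.2 N·m clockwise.
Sandbag: 29.8 × 10 = 298 N down at 0.849 m → arm 0.861 m, τ = 298 × 0.861 = 256.6 N·m clockwise.
Net moment of the loads = 477.8 N·m clockwise.
The upward force F acts at the right end, arm 1.71 m, giving F × 1.71 counterclockwise.
Στ = 0 ⇒ F × 1.71 = 477.8 ⇒ F = 477.8 / 1.71 = 279 N.

F ≈ 279 N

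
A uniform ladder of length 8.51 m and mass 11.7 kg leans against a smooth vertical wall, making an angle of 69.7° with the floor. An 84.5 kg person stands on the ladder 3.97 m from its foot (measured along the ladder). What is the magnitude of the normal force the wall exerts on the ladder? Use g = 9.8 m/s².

N_wall ≈ 164 N

Taking torques about the foot of the ladder:
Ladder weight 11.7×9.8 = 114.7 N acts at 4.255 m along the ladder; its horizontal arm is 4.255·cos69.7° = 1.476 m → τ = 169.3 N·m clockwise.
Person: 84.5×9.8 = 828.1 N at 3.97 m → arm 1.377 m → τ = 1140 N·m clockwise.
Wall normal N acts horizontally at the top; its moment arm is the height L sinθ = 8.51·sin69.7° = 7.981 m, counterclockwise.
Setting net torque to zero: N × 7.981 = 1309 → N = 164 N.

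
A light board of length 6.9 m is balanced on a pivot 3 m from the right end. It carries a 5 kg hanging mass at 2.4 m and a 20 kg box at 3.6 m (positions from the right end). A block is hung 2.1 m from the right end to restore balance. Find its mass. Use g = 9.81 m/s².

m ≈ 10 kg

Taking torques about the pivot (at 3 m from the right end):
Hanging mass: 5 × 9.81 = 49.05 N down at 2.4 m → arm 0.6 m, τ = 49.05 × 0.6 = 29.43 N·m clockwise.
Box: 20 × 9.81 = 196.2 N down at 3.6 m → arm 0.6 m, τ = 196.2 × 0.6 = 117.7 N·m counterclockwise.
Net moment of known loads = 88.27 N·m counterclockwise.
An unknown mass m at 2.1 m has arm 0.9 m; its moment is m·g·0.9 clockwise.
Στ = 0 ⇒ m × 9.81 × 0.9 = 88.27 ⇒ m = 88.27 / (9.81 × 0.9) = 10 kg.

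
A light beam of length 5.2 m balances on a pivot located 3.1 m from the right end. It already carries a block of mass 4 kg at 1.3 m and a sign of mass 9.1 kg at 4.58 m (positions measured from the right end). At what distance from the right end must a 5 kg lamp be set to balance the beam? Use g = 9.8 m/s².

Sum moments about the pivot (at 3.1 m from the right end) (the support reaction has zero arm there).
Block: 4 × 9.8 = 39.2 N down at 1.3 m → arm 1.8 m, τ = 39.2 × 1.8 = 70.56 N·m clockwise.
Sign: 9.1 × 9.8 = 89.18 N down at 4.58 m → arm 1.48 m, τ = 89.18 × 1.48 = 132 N·m counterclockwise.
Net moment of existing loads = 61.44 N·m counterclockwise.
The lamp weighs 5 × 9.8 = 49 N and must supply an equal clockwise moment, so its lever arm about the pivot is 61.44 / 49 = 1.25 m.
That puts it at 3.1 − 1.25 = 1.85 m from the right end.

x ≈ 1.85 m from the right end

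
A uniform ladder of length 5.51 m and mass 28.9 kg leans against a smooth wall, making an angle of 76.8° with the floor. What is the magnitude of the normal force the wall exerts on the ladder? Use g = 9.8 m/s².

About the foot of the ladder:
Ladder weight 28.9×9.8 = 283.2 N acts at 2.755 m along the ladder; its horizontal arm is 2.755·cos76.8° = 0.6291 m → τ = 178.2 N·m clockwise.
Wall normal N acts horizontally at the top; its moment arm is the height L sinθ = 5.51·sin76.8° = 5.364 m, counterclockwise.
Balancing moments: N × 5.364 = 178.2, giving N = 33.2 N.

N_wall ≈ 33.2 N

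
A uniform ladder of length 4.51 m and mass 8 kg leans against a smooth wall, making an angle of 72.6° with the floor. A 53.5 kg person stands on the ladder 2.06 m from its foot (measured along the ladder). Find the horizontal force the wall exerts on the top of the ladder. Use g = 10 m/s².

N_wall ≈ 89.1 N

Taking torques about the foot of the ladder:
Ladder weight 8×10 = 80 N acts at 2.255 m along the ladder; its horizontal arm is 2.255·cos72.6° = 0.6743 m → τ = 53.94 N·m clockwise.
Person: 53.5×10 = 535 N at 2.06 m → arm 0.616 m → τ = 329.6 N·m clockwise.
Wall normal N acts horizontally at the top; its moment arm is the height L sinθ = 4.51·sin72.6° = 4.304 m, counterclockwise.
Στ = 0 ⇒ N × 4.304 = 383.5 ⇒ N = 89.1 N.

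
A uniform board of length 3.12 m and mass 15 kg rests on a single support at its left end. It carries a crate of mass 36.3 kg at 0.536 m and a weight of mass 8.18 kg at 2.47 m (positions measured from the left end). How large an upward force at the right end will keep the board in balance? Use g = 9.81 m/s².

Choose the left end as the axis so the unknown pivot reaction has zero arm there.
Beam weight: 15 × 9.81 = 147.2 N down at 1.56 m → arm 1.56 m, τ = 147.2 × 1.56 = 229.6 N·m clockwise.
Crate: 36.3 × 9.81 = 356.1 N down at 0.536 m → arm 0.536 m, τ = 356.1 × 0.536 = 190.9 N·m clockwise.
Weight: 8.18 × 9.81 = 80.25 N down at 2.47 m → arm 2.47 m, τ = 80.25 × 2.47 = 198.2 N·m clockwise.
Net moment of the loads = 618.7 N·m clockwise.
The upward force F acts at the right end, arm 3.12 m, giving F × 3.12 counterclockwise.
For rotational equilibrium, F × 3.12 = 618.7, so F = 618.7 / 3.12 = 198 N.

F ≈ 198 N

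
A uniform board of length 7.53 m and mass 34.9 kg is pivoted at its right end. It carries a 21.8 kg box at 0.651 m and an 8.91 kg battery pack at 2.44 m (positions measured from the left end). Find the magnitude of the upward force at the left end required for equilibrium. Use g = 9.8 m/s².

Choose the right end as the axis so the unknown pivot reaction has zero arm there.
Beam weight: 34.9 × 9.8 = 342 N down at 3.765 m → arm 3.765 m, τ = 342 × 3.765 = 1288 N·m counterclockwise.
Box: 21.8 × 9.8 = 213.6 N down at 0.651 m → arm 6.879 m, τ = 213.6 × 6.879 = 1469 N·m counterclockwise.
Battery pack: 8.91 × 9.8 = 87.32 N down at 2.44 m → arm 5.09 m, τ = 87.32 × 5.09 = 444.5 N·m counterclockwise.
Net moment of the loads = 3202 N·m counterclockwise.
The upward force F acts at the left end, arm 7.53 m, giving F × 7.53 clockwise.
Setting net torque to zero: F × 7.53 = 3202 → F = 3202 / 7.53 = 425 N.

F ≈ 425 N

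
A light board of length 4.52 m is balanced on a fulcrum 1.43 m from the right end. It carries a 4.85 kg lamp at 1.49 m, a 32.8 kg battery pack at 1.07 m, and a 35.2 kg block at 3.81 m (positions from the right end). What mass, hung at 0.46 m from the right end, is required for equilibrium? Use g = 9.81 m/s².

m ≈ 74.5 kg

Sum moments about the fulcrum (at 1.43 m from the right end) (the support reaction has zero arm there).
Lamp: 4.85 × 9.81 = 47.58 N down at 1.49 m → arm 0.06 m, τ = 47.58 × 0.06 = 2.855 N·m counterclockwise.
Battery pack: 32.8 × 9.81 = 321.8 N down at 1.07 m → arm 0.36 m, τ = 321.8 × 0.36 = 115.8 N·m clockwise.
Block: 35.2 × 9.81 = 345.3 N down at 3.81 m → arm 2.38 m, τ = 345.3 × 2.38 = 821.8 N·m counterclockwise.
Net moment of known loads = 708.9 N·m counterclockwise.
An unknown mass m at 0.46 m has arm 0.97 m; its moment is m·g·0.97 clockwise.
Στ = 0 ⇒ m × 9.81 × 0.97 = 708.9 ⇒ m = 708.9 / (9.81 × 0.97) = 74.5 kg.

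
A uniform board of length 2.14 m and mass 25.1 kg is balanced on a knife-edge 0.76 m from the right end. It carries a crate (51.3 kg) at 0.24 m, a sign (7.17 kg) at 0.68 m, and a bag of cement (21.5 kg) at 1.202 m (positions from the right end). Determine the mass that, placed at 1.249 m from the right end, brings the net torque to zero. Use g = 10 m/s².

Choose the knife-edge (at 0.76 m from the right end) as the axis so the support reaction has zero arm there.
Beam weight: 25.1 × 10 = 251 N down at 1.07 m → arm 0.31 m, τ = 251 × 0.31 = 77.81 N·m counterclockwise.
Crate: 51.3 × 10 = 513 N down at 0.24 m → arm 0.52 m, τ = 513 × 0.52 = 266.8 N·m clockwise.
Sign: 7.17 × 10 = 71.7 N down at 0.68 m → arm 0.08 m, τ = 71.7 × 0.08 = 5.736 N·m clockwise.
Bag of cement: 21.5 × 10 = 215 N down at 1.202 m → arm 0.442 m, τ = 215 × 0.442 = 95.03 N·m counterclockwise.
Net moment of known loads = 99.7 N·m clockwise.
An unknown mass m at 1.249 m has arm 0.489 m; its moment is m·g·0.489 counterclockwise.
Balancing moments: m × 10 × 0.489 = 99.7, giving m = 99.7 / (10 × 0.489) = 20.4 kg.

m ≈ 20.4 kg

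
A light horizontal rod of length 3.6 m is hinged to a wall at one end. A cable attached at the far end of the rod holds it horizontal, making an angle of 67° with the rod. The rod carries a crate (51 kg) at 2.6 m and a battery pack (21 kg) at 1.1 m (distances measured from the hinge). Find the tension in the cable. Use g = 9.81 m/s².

Sum moments about the hinge (the unknown hinge reaction has zero arm there).
Crate: 51 × 9.81 = 500.3 N down at 2.6 m → arm 2.6 m, τ = 500.3 × 2.6 = 1301 N·m clockwise.
Battery pack: 21 × 9.81 = 206 N down at 1.1 m → arm 1.1 m, τ = 206 × 1.1 = 226.6 N·m clockwise.
Total clockwise load moment = 1528 N·m.
The cable tension T acts at 3.6 m; only its component perpendicular to the rod, T sinθ, produces torque. sin 67° = 0.9205.
Στ = 0 ⇒ T × 3.6 × 0.9205 = 1528 ⇒ T = 1528 / 3.314 = 461 N.

T ≈ 461 N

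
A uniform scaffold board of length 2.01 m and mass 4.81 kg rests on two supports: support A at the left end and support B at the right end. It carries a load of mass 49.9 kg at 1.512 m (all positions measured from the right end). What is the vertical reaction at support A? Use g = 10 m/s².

Taking torques about support B:
Beam weight: 4.81 × 10 = 48.1 N down at 1.005 m → arm 1.005 m, τ = 48.1 × 1.005 = 48.34 N·m counterclockwise.
Load: 49.9 × 10 = 499 N down at 1.512 m → arm 1.512 m, τ = 499 × 1.512 = 754.5 N·m counterclockwise.
Net load moment about support B = 802.8 N·m counterclockwise.
Reaction R at support A is upward at 2.01 m, arm 2.01 m → moment R × 2.01 clockwise.
Setting net torque to zero: R × 2.01 = 802.8 → R = 399 N.

R_A ≈ 399 N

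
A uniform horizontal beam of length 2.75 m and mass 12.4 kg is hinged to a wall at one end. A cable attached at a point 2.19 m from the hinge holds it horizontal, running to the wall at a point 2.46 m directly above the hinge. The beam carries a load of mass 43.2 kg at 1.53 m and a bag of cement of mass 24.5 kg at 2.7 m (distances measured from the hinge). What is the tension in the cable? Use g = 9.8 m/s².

Choose the hinge as the axis so the unknown hinge reaction has zero arm there.
Beam weight: 12.4 × 9.8 = 121.5 N down at 1.375 m → arm 1.375 m, τ = 121.5 × 1.375 = 167.1 N·m clockwise.
Load: 43.2 × 9.8 = 423.4 N down at 1.53 m → arm 1.53 m, τ = 423.4 × 1.53 = 647.8 N·m clockwise.
Bag of cement: 24.5 × 9.8 = 240.1 N down at 2.7 m → arm 2.7 m, τ = 240.1 × 2.7 = 648.3 N·m clockwise.
Total clockwise load moment = 1463 N·m.
The cable tension T acts at 2.19 m; only its component perpendicular to the beam, T sinθ, produces torque. sinθ = h/√(h²+d²) = 2.46/√(2.46²+2.19²) = 0.7469.
For rotational equilibrium, T × 2.19 × 0.7469 = 1463, so T = 1463 / 1.636 = 894 N.

T ≈ 894 N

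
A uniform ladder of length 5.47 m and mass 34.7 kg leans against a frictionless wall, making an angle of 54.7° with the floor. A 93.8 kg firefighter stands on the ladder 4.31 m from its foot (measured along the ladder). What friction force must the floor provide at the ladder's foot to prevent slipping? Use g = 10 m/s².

Sum moments about the foot of the ladder (the floor normal and friction both act there and drop out).
Ladder weight 34.7×10 = 347 N acts at 2.735 m along the ladder; its horizontal arm is 2.735·cos54.7° = 1.58 m → τ = 548.3 N·m clockwise.
Firefighter: 93.8×10 = 938 N at 4.31 m → arm 2.491 m → τ = 2337 N·m clockwise.
Wall normal N acts horizontally at the top; its moment arm is the height L sinθ = 5.47·sin54.7° = 4.464 m, counterclockwise.
Στ = 0 ⇒ N × 4.464 = 2885 ⇒ N = 646 N.
ΣFx = 0: friction at the foot balances the wall's push, so f = N_wall = 646 N.

f ≈ 646 N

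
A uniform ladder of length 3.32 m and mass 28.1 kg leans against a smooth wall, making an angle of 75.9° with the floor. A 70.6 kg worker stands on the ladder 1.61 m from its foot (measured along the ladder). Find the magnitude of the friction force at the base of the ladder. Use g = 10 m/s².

f ≈ 121 N

Taking torques about the foot of the ladder:
Ladder weight 28.1×10 = 281 N acts at 1.66 m along the ladder; its horizontal arm is 1.66·cos75.9° = 0.4044 m → τ = 113.6 N·m clockwise.
Worker: 70.6×10 = 706 N at 1.61 m → arm 0.3922 m → τ = 276.9 N·m clockwise.
Wall normal N acts horizontally at the top; its moment arm is the height L sinθ = 3.32·sin75.9° = 3.22 m, counterclockwise.
Setting net torque to zero: N × 3.22 = 390.5 → N = 121 N.
ΣFx = 0: friction at the foot balances the wall's push, so f = N_wall = 121 N.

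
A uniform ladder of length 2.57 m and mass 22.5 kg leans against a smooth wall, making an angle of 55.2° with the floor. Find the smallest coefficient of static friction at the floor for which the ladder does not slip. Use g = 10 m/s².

μ_min ≈ 0.348

Sum moments about the foot of the ladder (the floor normal and friction both act there and drop out).
Ladder weight 22.5×10 = 225 N acts at 1.285 m along the ladder; its horizontal arm is 1.285·cos55.2° = 0.7334 m → τ = 165 N·m clockwise.
Wall normal N acts horizontally at the top; its moment arm is the height L sinθ = 2.57·sin55.2° = 2.11 m, counterclockwise.
For rotational equilibrium, N × 2.11 = 165, so N = 78.2 N.
ΣFx = 0 ⇒ f = N_wall = 78.2 N. ΣFy = 0 ⇒ N_floor = 225 N.
μ_min = f / N_floor = 78.2 / 225 = 0.348.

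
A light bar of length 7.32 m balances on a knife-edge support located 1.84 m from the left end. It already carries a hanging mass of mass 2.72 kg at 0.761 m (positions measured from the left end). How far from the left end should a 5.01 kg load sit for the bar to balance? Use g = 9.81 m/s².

x ≈ 2.43 m from the left end

About the knife-edge support (at 1.84 m from the left end):
Hanging mass: 2.72 × 9.81 = 26.68 N down at 0.761 m → arm 1.079 m, τ = 26.68 × 1.079 = 28.79 N·m counterclockwise.
Net moment of existing loads = 28.79 N·m counterclockwise.
The load weighs 5.01 × 9.81 = 49.15 N and must supply an equal clockwise moment, so its lever arm about the knife-edge support is 28.79 / 49.15 = 0.586 m.
That puts it at 1.84 + 0.586 = 2.43 m from the left end.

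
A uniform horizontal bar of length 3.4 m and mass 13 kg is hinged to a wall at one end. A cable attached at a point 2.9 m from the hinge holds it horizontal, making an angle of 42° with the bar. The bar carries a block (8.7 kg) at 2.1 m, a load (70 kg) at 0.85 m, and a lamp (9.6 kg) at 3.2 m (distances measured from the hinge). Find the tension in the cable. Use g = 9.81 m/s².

Take moments about the hinge.
Beam weight: 13 × 9.81 = 127.5 N down at 1.7 m → arm 1.7 m, τ = 127.5 × 1.7 = 216.8 N·m clockwise.
Block: 8.7 × 9.81 = 85.35 N down at 2.1 m → arm 2.1 m, τ = 85.35 × 2.1 = 179.2 N·m clockwise.
Load: 70 × 9.81 = 686.7 N down at 0.85 m → arm 0.85 m, τ = 686.7 × 0.85 = 583.7 N·m clockwise.
Lamp: 9.6 × 9.81 = 94.18 N down at 3.2 m → arm 3.2 m, τ = 94.18 × 3.2 = 301.4 N·m clockwise.
Total clockwise load moment = 1281 N·m.
The cable tension T acts at 2.9 m; only its component perpendicular to the bar, T sinθ, produces torque. sin 42° = 0.6691.
Στ = 0 ⇒ T × 2.9 × 0.6691 = 1281 ⇒ T = 1281 / 1.94 = 660 N.

T ≈ 660 N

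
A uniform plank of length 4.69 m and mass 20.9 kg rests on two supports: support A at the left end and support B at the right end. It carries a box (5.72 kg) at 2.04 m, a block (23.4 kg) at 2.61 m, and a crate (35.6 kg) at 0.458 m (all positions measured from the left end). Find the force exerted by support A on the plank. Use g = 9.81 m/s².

R_A ≈ 551 N

About support B:
Beam weight: 20.9 × 9.81 = 205 N down at 2.345 m → arm 2.345 m, τ = 205 × 2.345 = 480.7 N·m counterclockwise.
Box: 5.72 × 9.81 = 56.11 N down at 2.04 m → arm 2.65 m, τ = 56.11 × 2.65 = 148.7 N·m counterclockwise.
Block: 23.4 × 9.81 = 229.6 N down at 2.61 m → arm 2.08 m, τ = 229.6 × 2.08 = 477.6 N·m counterclockwise.
Crate: 35.6 × 9.81 = 349.2 N down at 0.458 m → arm 4.232 m, τ = 349.2 × 4.232 = 1478 N·m counterclockwise.
Net load moment about support B = 2585 N·m counterclockwise.
Reaction R at support A is upward at 0 m, arm 4.69 m → moment R × 4.69 clockwise.
Setting net torque to zero: R × 4.69 = 2585 → R = 551 N.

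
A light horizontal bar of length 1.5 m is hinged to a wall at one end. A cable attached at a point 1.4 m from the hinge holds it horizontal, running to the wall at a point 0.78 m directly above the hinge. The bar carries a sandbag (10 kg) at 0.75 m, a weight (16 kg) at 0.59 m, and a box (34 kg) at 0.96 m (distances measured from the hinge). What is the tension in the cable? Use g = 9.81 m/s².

T ≈ 714 N

Sum moments about the hinge (the unknown hinge reaction has zero arm there).
Sandbag: 10 × 9.81 = 98.1 N down at 0.75 m → arm 0.75 m, τ = 98.1 × 0.75 = 73.57 N·m clockwise.
Weight: 16 × 9.81 = 157 N down at 0.59 m → arm 0.59 m, τ = 157 × 0.59 = 92.63 N·m clockwise.
Box: 34 × 9.81 = 333.5 N down at 0.96 m → arm 0.96 m, τ = 333.5 × 0.96 = 320.2 N·m clockwise.
Total clockwise load moment = 486.4 N·m.
The cable tension T acts at 1.4 m; only its component perpendicular to the bar, T sinθ, produces torque. sinθ = h/√(h²+d²) = 0.78/√(0.78²+1.4²) = 0.4867.
Στ = 0 ⇒ T × 1.4 × 0.4867 = 486.4 ⇒ T = 486.4 / 0.6814 = 714 N.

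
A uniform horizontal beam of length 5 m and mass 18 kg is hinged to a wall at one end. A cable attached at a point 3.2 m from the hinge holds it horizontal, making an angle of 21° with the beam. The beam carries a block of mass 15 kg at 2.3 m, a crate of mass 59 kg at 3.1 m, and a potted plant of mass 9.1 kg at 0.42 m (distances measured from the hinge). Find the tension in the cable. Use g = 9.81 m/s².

T ≈ 2280 N

About the hinge:
Beam weight: 18 × 9.81 = 176.6 N down at 2.5 m → arm 2.5 m, τ = 176.6 × 2.5 = 441.5 N·m clockwise.
Block: 15 × 9.81 = 147.2 N down at 2.3 m → arm 2.3 m, τ = 147.2 × 2.3 = 338.6 N·m clockwise.
Crate: 59 × 9.81 = 578.8 N down at 3.1 m → arm 3.1 m, τ = 578.8 × 3.1 = 1794 N·m clockwise.
Potted plant: 9.1 × 9.81 = 89.27 N down at 0.42 m → arm 0.42 m, τ = 89.27 × 0.42 = 37.49 N·m clockwise.
Total clockwise load moment = 2612 N·m.
The cable tension T acts at 3.2 m; only its component perpendicular to the beam, T sinθ, produces torque. sin 21° = 0.3584.
Balancing moments: T × 3.2 × 0.3584 = 2612, giving T = 2612 / 1.147 = 2280 N.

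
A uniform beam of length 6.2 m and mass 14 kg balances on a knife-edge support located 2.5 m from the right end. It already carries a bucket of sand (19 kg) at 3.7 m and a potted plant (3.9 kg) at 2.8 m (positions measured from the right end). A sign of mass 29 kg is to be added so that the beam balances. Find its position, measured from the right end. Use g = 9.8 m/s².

x ≈ 1.38 m from the right end

Sum moments about the knife-edge support (at 2.5 m from the right end) (the support reaction has zero arm there).
Beam weight: 14 × 9.8 = 137.2 N down at 3.1 m → arm 0.6 m, τ = 137.2 × 0.6 = 82.32 N·m counterclockwise.
Bucket of sand: 19 × 9.8 = 186.2 N down at 3.7 m → arm 1.2 m, τ = 186.2 × 1.2 = 223.4 N·m counterclockwise.
Potted plant: 3.9 × 9.8 = 38.22 N down at 2.8 m → arm 0.3 m, τ = 38.22 × 0.3 = 11.47 N·m counterclockwise.
Net moment of existing loads = 317.2 N·m counterclockwise.
The sign weighs 29 × 9.8 = 284.2 N and must supply an equal clockwise moment, so its lever arm about the knife-edge support is 317.2 / 284.2 = 1.12 m.
That puts it at 2.5 − 1.12 = 1.38 m from the right end.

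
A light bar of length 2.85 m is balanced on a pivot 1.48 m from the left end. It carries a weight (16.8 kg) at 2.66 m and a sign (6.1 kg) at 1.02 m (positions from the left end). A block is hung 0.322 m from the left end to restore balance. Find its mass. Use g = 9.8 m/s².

m ≈ 14.7 kg

Take moments about the pivot (at 1.48 m from the left end).
Weight: 16.8 × 9.8 = 164.6 N down at 2.66 m → arm 1.18 m, τ = 164.6 × 1.18 = 194.2 N·m clockwise.
Sign: 6.1 × 9.8 = 59.78 N down at 1.02 m → arm 0.46 m, τ = 59.78 × 0.46 = 27.5 N·m counterclockwise.
Net moment of known loads = 166.7 N·m clockwise.
An unknown mass m at 0.322 m has arm 1.158 m; its moment is m·g·1.158 counterclockwise.
Setting net torque to zero: m × 9.8 × 1.158 = 166.7 → m = 166.7 / (9.8 × 1.158) = 14.7 kg.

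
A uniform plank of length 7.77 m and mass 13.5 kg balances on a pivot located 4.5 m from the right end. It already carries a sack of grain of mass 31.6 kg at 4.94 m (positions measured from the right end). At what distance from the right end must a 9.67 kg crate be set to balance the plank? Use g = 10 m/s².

x ≈ 3.92 m from the right end

Taking torques about the pivot (at 4.5 m from the right end):
Beam weight: 13.5 × 10 = 135 N down at 3.885 m → arm 0.615 m, τ = 135 × 0.615 = 83.03 N·m clockwise.
Sack of grain: 31.6 × 10 = 316 N down at 4.94 m → arm 0.44 m, τ = 316 × 0.44 = 139 N·m counterclockwise.
Net moment of existing loads = 55.97 N·m counterclockwise.
The crate weighs 9.67 × 10 = 96.7 N and must supply an equal clockwise moment, so its lever arm about the pivot is 55.97 / 96.7 = 0.579 m.
That puts it at 4.5 − 0.579 = 3.92 m from the right end.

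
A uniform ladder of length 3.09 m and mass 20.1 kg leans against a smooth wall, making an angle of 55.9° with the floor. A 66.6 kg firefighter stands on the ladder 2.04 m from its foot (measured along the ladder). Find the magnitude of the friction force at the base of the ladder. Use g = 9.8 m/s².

Sum moments about the foot of the ladder (the floor normal and friction both act there and drop out).
Ladder weight 20.1×9.8 = 197 N acts at 1.545 m along the ladder; its horizontal arm is 1.545·cos55.9° = 0.8662 m → τ = 170.6 N·m clockwise.
Firefighter: 66.6×9.8 = 652.7 N at 2.04 m → arm 1.144 m → τ = 746.7 N·m clockwise.
Wall normal N acts horizontally at the top; its moment arm is the height L sinθ = 3.09·sin55.9° = 2.559 m, counterclockwise.
Setting net torque to zero: N × 2.559 = 917.3 → N = 358 N.
ΣFx = 0: friction at the foot balances the wall's push, so f = N_wall = 358 N.

f ≈ 358 N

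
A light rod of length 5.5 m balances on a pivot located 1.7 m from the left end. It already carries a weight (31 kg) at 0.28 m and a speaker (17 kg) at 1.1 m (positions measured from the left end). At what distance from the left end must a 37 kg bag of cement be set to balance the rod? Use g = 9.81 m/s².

x ≈ 3.17 m from the left end

Take moments about the pivot (at 1.7 m from the left end).
Weight: 31 × 9.81 = 304.1 N down at 0.28 m → arm 1.42 m, τ = 304.1 × 1.42 = 431.8 N·m counterclockwise.
Speaker: 17 × 9.81 = 166.8 N down at 1.1 m → arm 0.6 m, τ = 166.8 × 0.6 = 100.1 N·m counterclockwise.
Net moment of existing loads = 531.9 N·m counterclockwise.
The bag of cement weighs 37 × 9.81 = 363 N and must supply an equal clockwise moment, so its lever arm about the pivot is 531.9 / 363 = 1.47 m.
That puts it at 1.7 + 1.47 = 3.17 m from the left end.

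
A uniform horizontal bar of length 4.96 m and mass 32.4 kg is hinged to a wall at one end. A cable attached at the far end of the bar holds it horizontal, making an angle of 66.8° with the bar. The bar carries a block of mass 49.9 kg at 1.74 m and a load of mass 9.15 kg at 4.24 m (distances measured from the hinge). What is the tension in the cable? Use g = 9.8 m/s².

Choose the hinge as the axis so the unknown hinge reaction has zero arm there.
Beam weight: 32.4 × 9.8 = 317.5 N down at 2.48 m → arm 2.48 m, τ = 317.5 × 2.48 = 787.4 N·m clockwise.
Block: 49.9 × 9.8 = 489 N down at 1.74 m → arm 1.74 m, τ = 489 × 1.74 = 850.9 N·m clockwise.
Load: 9.15 × 9.8 = 89.67 N down at 4.24 m → arm 4.24 m, τ = 89.67 × 4.24 = 380.2 N·m clockwise.
Total clockwise load moment = 2018 N·m.
The cable tension T acts at 4.96 m; only its component perpendicular to the bar, T sinθ, produces torque. sin 66.8° = 0.9191.
For rotational equilibrium, T × 4.96 × 0.9191 = 2018, so T = 2018 / 4.559 = 443 N.

T ≈ 443 N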